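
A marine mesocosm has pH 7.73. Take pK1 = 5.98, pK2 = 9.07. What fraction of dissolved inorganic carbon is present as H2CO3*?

α₀ = 0.0167

α₀ = 1 / (1 + K1/[H⁺] + K1K2/[H⁺]²) = 1 / (1 + 10^+1.75 + 10^+0.41)
   = 1 / (1 + 56.234 + 2.5704) = 1/59.805 = 0.01672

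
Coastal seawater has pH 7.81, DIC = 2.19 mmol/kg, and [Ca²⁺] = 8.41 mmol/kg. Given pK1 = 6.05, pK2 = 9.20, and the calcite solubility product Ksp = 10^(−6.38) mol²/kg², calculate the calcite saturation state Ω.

Ω = 1.70

α₂ = 1 / (1 + [H⁺]/K2 + [H⁺]²/(K1K2)) = 1 / (1 + 10^+1.39 + 10^-0.37)
   = 1 / (1 + 24.547 + 0.42658) = 1/25.974 = 0.03850
[CO3²⁻] = α₂ × DIC = 0.03850 × 2.19 = 0.08432 mmol/kg
Ksp = 10^(−6.38) = 4.169×10^-7
Ω = [Ca²⁺][CO3²⁻]/Ksp = (8.41×10^-3)(8.432×10^-5) / 4.169×10^-7 = 1.70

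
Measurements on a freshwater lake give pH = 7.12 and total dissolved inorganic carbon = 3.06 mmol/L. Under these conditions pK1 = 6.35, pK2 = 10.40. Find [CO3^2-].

α₂ = 1 / (1 + [H⁺]/K2 + [H⁺]²/(K1K2)) = 1 / (1 + 10^+3.28 + 10^+2.51)
   = 1 / (1 + 1905.5 + 323.59) = 1/2230.1 = 0.0004484
[CO3²⁻] = α₂ × DIC = 0.0004484 × 3.06 = 0.00137 mmol/L = 1.37 μmol/L

[CO3²⁻] = 1.37 μmol/L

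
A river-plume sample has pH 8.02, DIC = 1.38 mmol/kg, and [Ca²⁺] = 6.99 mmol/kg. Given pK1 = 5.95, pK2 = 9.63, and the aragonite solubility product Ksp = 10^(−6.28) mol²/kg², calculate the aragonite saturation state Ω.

Ω = 0.437

α₂ = 1 / (1 + [H⁺]/K2 + [H⁺]²/(K1K2)) = 1 / (1 + 10^+1.61 + 10^-0.46)
   = 1 / (1 + 40.738 + 0.34674) = 1/42.085 = 0.02376
[CO3²⁻] = α₂ × DIC = 0.02376 × 1.38 = 0.03279 mmol/kg
Ksp = 10^(−6.28) = 5.248×10^-7
Ω = [Ca²⁺][CO3²⁻]/Ksp = (6.99×10^-3)(3.279×10^-5) / 5.248×10^-7 = 0.437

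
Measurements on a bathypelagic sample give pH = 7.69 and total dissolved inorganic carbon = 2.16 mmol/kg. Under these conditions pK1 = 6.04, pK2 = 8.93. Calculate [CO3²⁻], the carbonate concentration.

α₂ = 1 / (1 + [H⁺]/K2 + [H⁺]²/(K1K2)) = 1 / (1 + 10^+1.24 + 10^-0.41)
   = 1 / (1 + 17.378 + 0.38905) = 1/18.767 = 0.05328
[CO3²⁻] = α₂ × DIC = 0.05328 × 2.16 = 0.115 mmol/kg

[CO3²⁻] = 0.115 mmol/kg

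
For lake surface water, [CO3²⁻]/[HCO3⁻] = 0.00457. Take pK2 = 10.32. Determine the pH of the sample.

pH = 7.98

From K2 = [H⁺][CO3²⁻]/[HCO3⁻]:  pH = pK2 + log₁₀([CO3²⁻]/[HCO3⁻])
log₁₀(0.00457) = -2.340
pH = 10.32 + (-2.340) = 7.98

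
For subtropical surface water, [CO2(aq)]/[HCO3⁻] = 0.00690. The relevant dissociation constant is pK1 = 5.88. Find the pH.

pH = 8.04

From K1 = [H⁺][HCO3⁻]/[CO2(aq)]:  pH = pK1 − log₁₀([CO2(aq)]/[HCO3⁻])
log₁₀(0.00690) = -2.161
pH = 5.88 − (-2.161) = 8.04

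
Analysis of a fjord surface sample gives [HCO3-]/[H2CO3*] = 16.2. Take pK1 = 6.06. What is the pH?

From K1 = [H⁺][HCO3-]/[H2CO3*]:  pH = pK1 + log₁₀([HCO3-]/[H2CO3*])
log₁₀(16.2) = +1.210
pH = 6.06 + (+1.210) = 7.27

pH = 7.27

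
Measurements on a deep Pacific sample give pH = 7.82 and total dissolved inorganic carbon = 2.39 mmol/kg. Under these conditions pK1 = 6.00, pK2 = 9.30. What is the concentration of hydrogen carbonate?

α₁ = 1 / (1 + [H⁺]/K1 + K2/[H⁺]) = 1 / (1 + 10^-1.82 + 10^-1.48)
   = 1 / (1 + 0.015136 + 0.033113) = 1/1.0482 = 0.9540
[HCO3⁻] = α₁ × DIC = 0.9540 × 2.39 = 2.28 mmol/kg

[HCO3⁻] = 2.28 mmol/kg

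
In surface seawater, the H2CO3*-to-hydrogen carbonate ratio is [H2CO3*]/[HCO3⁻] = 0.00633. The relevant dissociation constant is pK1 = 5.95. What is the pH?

From K1 = [H⁺][HCO3⁻]/[H2CO3*]:  pH = pK1 − log₁₀([H2CO3*]/[HCO3⁻])
log₁₀(0.00633) = -2.199
pH = 5.95 − (-2.199) = 8.15

pH = 8.15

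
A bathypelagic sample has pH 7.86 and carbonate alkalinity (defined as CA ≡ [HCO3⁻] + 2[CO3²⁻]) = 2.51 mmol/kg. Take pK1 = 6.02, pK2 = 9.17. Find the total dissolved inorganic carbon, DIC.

CA = [HCO3⁻] + 2[CO3²⁻] = (α₁ + 2α₂)·DIC
At pH 7.86: [H⁺]/K1 = 10^-1.84 = 0.014454, K2/[H⁺] = 10^-1.31 = 0.048978
α₁ = 1/(1 + 0.014454 + 0.048978) = 1/1.0634 = 0.9404; α₂ = α₁·K2/[H⁺] = 0.04606
α₁ + 2α₂ = 1.0325
DIC = CA / (α₁ + 2α₂) = 2.51 / 1.0325 = 2.43 mmol/kg

DIC = 2.43 mmol/kg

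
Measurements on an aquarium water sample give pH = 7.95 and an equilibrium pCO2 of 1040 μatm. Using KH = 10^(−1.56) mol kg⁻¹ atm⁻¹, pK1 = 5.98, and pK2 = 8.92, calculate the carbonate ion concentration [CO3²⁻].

[CO3²⁻] = 0.286 mmol/kg

[CO2*] = KH · pCO2 = 10^(−1.56) × 1040×10^-6 = 2.864×10^-5 mol/kg
α₀ = 1/(1 + K1/[H⁺] + K1K2/[H⁺]²) = 1/(1 + 10^+1.97 + 10^+1.00) = 0.009585
DIC = [CO2*]/α₀ = 2.864×10^-5 / 0.009585 = 2.988 mmol/kg
[CO3²⁻] = α₂·DIC; α₂ = 0.09585, so [CO3²⁻] = 0.09585 × 2.988 = 0.286 mmol/kg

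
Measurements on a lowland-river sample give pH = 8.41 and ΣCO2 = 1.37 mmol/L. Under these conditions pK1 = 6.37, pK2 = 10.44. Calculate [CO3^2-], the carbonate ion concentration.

[CO3²⁻] = 12.6 μmol/L

α₂ = 1 / (1 + [H⁺]/K2 + [H⁺]²/(K1K2)) = 1 / (1 + 10^+2.03 + 10^-0.01)
   = 1 / (1 + 107.15 + 0.97724) = 1/109.13 = 0.009163
[CO3²⁻] = α₂ × DIC = 0.009163 × 1.37 = 0.0126 mmol/L = 12.6 μmol/L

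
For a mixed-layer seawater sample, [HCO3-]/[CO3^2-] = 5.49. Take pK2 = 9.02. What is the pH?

pH = 8.28

From K2 = [H⁺][CO3^2-]/[HCO3-]:  pH = pK2 − log₁₀([HCO3-]/[CO3^2-])
log₁₀(5.49) = +0.740
pH = 9.02 − (+0.740) = 8.28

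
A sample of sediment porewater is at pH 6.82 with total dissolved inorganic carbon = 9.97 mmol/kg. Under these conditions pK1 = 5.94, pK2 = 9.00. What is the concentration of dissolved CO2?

α₀ = 1 / (1 + K1/[H⁺] + K1K2/[H⁺]²) = 1 / (1 + 10^+0.88 + 10^-1.30)
   = 1 / (1 + 7.5858 + 0.050119) = 1/8.6359 = 0.1158
[CO2*] = α₀ × DIC = 0.1158 × 9.97 = 1.15 mmol/kg

[CO2*] = 1.15 mmol/kg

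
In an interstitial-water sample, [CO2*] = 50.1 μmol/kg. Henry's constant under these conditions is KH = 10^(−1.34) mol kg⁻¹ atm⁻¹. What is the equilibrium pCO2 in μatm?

pCO2 = 1100 μatm

KH = 10^(−1.34) = 4.571×10^-2 mol kg⁻¹ atm⁻¹
pCO2 = [CO2*]/KH = 50.1×10^-6 / 4.571×10^-2 = 1.10×10^-3 atm = 1100 μatm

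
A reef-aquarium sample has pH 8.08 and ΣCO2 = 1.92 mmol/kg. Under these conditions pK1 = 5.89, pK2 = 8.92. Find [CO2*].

[CO2*] = 10.8 μmol/kg

α₀ = 1 / (1 + K1/[H⁺] + K1K2/[H⁺]²) = 1 / (1 + 10^+2.19 + 10^+1.35)
   = 1 / (1 + 154.88 + 22.387) = 1/178.27 = 0.005610
[CO2*] = α₀ × DIC = 0.005610 × 1.92 = 0.0108 mmol/kg = 10.8 μmol/kg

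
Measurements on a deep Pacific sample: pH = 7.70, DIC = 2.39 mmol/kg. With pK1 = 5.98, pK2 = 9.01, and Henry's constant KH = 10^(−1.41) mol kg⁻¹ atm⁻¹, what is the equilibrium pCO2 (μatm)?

pCO2 = 1100 μatm

α₀ = 1 / (1 + K1/[H⁺] + K1K2/[H⁺]²) = 1 / (1 + 10^+1.72 + 10^+0.41)
   = 1 / (1 + 52.481 + 2.5704) = 1/56.051 = 0.01784
[CO2*] = α₀ × DIC = 0.01784 × 2.39 = 0.04264 mmol/kg
pCO2 = [CO2*]/KH = 4.264×10^-5 / 3.890×10^-2 = 1100 μatm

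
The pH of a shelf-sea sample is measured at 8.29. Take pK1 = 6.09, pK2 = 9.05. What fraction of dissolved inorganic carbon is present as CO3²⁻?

α₂ = 1 / (1 + [H⁺]/K2 + [H⁺]²/(K1K2)) = 1 / (1 + 10^+0.76 + 10^-1.44)
   = 1 / (1 + 5.7544 + 0.036308) = 1/6.7907 = 0.1473

α₂ = 0.147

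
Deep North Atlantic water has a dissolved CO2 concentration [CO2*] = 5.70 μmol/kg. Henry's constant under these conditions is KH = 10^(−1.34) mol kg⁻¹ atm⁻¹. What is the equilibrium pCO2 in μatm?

KH = 10^(−1.34) = 4.571×10^-2 mol kg⁻¹ atm⁻¹
pCO2 = [CO2*]/KH = 5.70×10^-6 / 4.571×10^-2 = 1.25×10^-4 atm = 125 μatm

pCO2 = 125 μatm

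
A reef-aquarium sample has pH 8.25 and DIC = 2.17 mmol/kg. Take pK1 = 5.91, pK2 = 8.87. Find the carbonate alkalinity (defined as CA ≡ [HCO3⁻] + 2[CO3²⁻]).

CA = [HCO3⁻] + 2[CO3²⁻] = (α₁ + 2α₂)·DIC
At pH 8.25: [H⁺]/K1 = 10^-2.34 = 0.0045709, K2/[H⁺] = 10^-0.62 = 0.23988
α₁ = 1/(1 + 0.0045709 + 0.23988) = 1/1.2445 = 0.8036; α₂ = α₁·K2/[H⁺] = 0.1928
α₁ + 2α₂ = 1.1891
CA = 1.1891 × 2.17 = 2.58 mmol/kg

CA = 2.58 mmol/kg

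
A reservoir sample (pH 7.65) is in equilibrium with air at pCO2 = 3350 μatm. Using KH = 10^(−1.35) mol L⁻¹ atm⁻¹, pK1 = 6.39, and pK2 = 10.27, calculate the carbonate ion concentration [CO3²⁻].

[CO3²⁻] = 6.53 μmol/L

[CO2*] = KH · pCO2 = 10^(−1.35) × 3350×10^-6 = 1.496×10^-4 mol/L
α₀ = 1/(1 + K1/[H⁺] + K1K2/[H⁺]²) = 1/(1 + 10^+1.26 + 10^-1.36) = 0.05197
DIC = [CO2*]/α₀ = 1.496×10^-4 / 0.05197 = 2.879 mmol/L
[CO3²⁻] = α₂·DIC; α₂ = 0.002269, so [CO3²⁻] = 0.002269 × 2.879 = 0.00653 mmol/L = 6.53 μmol/L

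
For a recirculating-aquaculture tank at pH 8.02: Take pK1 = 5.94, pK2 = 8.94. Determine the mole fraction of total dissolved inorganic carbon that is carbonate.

α₂ = 1 / (1 + [H⁺]/K2 + [H⁺]²/(K1K2)) = 1 / (1 + 10^+0.92 + 10^-1.16)
   = 1 / (1 + 8.3176 + 0.069183) = 1/9.3868 = 0.1065

α₂ = 0.107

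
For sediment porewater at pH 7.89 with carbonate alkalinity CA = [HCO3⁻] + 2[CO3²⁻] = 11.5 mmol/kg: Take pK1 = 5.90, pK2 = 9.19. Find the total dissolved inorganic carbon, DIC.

CA = [HCO3⁻] + 2[CO3²⁻] = (α₁ + 2α₂)·DIC
At pH 7.89: [H⁺]/K1 = 10^-1.99 = 0.010233, K2/[H⁺] = 10^-1.30 = 0.050119
α₁ = 1/(1 + 0.010233 + 0.050119) = 1/1.0604 = 0.9431; α₂ = α₁·K2/[H⁺] = 0.04727
α₁ + 2α₂ = 1.0376
DIC = CA / (α₁ + 2α₂) = 11.5 / 1.0376 = 11.1 mmol/kg

DIC = 11.1 mmol/kg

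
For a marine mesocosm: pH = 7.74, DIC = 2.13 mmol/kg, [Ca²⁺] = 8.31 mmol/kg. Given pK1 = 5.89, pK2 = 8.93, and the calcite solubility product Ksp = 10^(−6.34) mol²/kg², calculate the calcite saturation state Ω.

Ω = 2.32

α₂ = 1 / (1 + [H⁺]/K2 + [H⁺]²/(K1K2)) = 1 / (1 + 10^+1.19 + 10^-0.66)
   = 1 / (1 + 15.488 + 0.21878) = 1/16.707 = 0.05986
[CO3²⁻] = α₂ × DIC = 0.05986 × 2.13 = 0.1275 mmol/kg
Ksp = 10^(−6.34) = 4.571×10^-7
Ω = [Ca²⁺][CO3²⁻]/Ksp = (8.31×10^-3)(1.275×10^-4) / 4.571×10^-7 = 2.32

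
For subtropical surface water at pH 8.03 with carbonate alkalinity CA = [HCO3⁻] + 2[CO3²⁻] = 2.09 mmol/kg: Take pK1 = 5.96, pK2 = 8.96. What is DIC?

CA = [HCO3⁻] + 2[CO3²⁻] = (α₁ + 2α₂)·DIC
At pH 8.03: [H⁺]/K1 = 10^-2.07 = 0.0085114, K2/[H⁺] = 10^-0.93 = 0.11749
α₁ = 1/(1 + 0.0085114 + 0.11749) = 1/1.1260 = 0.8881; α₂ = α₁·K2/[H⁺] = 0.1043
α₁ + 2α₂ = 1.0968
DIC = CA / (α₁ + 2α₂) = 2.09 / 1.0968 = 1.91 mmol/kg

DIC = 1.91 mmol/kg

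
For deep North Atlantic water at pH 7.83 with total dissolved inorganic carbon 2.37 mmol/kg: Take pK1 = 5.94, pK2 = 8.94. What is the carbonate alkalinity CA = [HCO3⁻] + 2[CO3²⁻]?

CA = 2.51 mmol/kg

CA = [HCO3⁻] + 2[CO3²⁻] = (α₁ + 2α₂)·DIC
At pH 7.83: [H⁺]/K1 = 10^-1.89 = 0.012882, K2/[H⁺] = 10^-1.11 = 0.077625
α₁ = 1/(1 + 0.012882 + 0.077625) = 1/1.0905 = 0.9170; α₂ = α₁·K2/[H⁺] = 0.07118
α₁ + 2α₂ = 1.0594
CA = 1.0594 × 2.37 = 2.51 mmol/kg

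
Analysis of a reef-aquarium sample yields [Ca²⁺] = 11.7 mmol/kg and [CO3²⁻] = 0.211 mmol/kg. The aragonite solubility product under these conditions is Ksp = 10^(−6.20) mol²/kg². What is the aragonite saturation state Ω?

Ksp = 10^(−6.20) = 6.310×10^-7
Ω = [Ca²⁺][CO3²⁻]/Ksp = (11.7×10^-3)(0.211×10^-3) / 6.310×10^-7 = 3.91

Ω = 3.91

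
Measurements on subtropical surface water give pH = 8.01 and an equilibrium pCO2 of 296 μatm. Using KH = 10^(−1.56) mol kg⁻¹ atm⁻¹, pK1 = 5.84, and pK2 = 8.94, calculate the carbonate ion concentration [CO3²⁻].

[CO3²⁻] = 0.142 mmol/kg

[CO2*] = KH · pCO2 = 10^(−1.56) × 296×10^-6 = 8.153×10^-6 mol/kg
α₀ = 1/(1 + K1/[H⁺] + K1K2/[H⁺]²) = 1/(1 + 10^+2.17 + 10^+1.24) = 0.006014
DIC = [CO2*]/α₀ = 8.153×10^-6 / 0.006014 = 1.356 mmol/kg
[CO3²⁻] = α₂·DIC; α₂ = 0.1045, so [CO3²⁻] = 0.1045 × 1.356 = 0.142 mmol/kg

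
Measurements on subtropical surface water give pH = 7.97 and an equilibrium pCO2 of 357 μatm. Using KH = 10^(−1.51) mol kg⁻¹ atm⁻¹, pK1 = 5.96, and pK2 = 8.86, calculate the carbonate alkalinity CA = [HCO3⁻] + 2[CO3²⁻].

[CO2*] = KH · pCO2 = 10^(−1.51) × 357×10^-6 = 1.103×10^-5 mol/kg
α₀ = 1/(1 + K1/[H⁺] + K1K2/[H⁺]²) = 1/(1 + 10^+2.01 + 10^+1.12) = 0.008583
DIC = [CO2*]/α₀ = 1.103×10^-5 / 0.008583 = 1.285 mmol/kg
CA = (α₁ + 2α₂)·DIC = (0.8783 + 2×0.1131) × 1.285 = 1.42 mmol/kg

CA = 1.42 mmol/kg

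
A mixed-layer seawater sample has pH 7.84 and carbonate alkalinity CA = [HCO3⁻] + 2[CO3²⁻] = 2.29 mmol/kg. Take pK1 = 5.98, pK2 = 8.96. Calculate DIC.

DIC = 2.17 mmol/kg

CA = [HCO3⁻] + 2[CO3²⁻] = (α₁ + 2α₂)·DIC
At pH 7.84: [H⁺]/K1 = 10^-1.86 = 0.013804, K2/[H⁺] = 10^-1.12 = 0.075858
α₁ = 1/(1 + 0.013804 + 0.075858) = 1/1.0897 = 0.9177; α₂ = α₁·K2/[H⁺] = 0.06962
α₁ + 2α₂ = 1.0569
DIC = CA / (α₁ + 2α₂) = 2.29 / 1.0569 = 2.17 mmol/kg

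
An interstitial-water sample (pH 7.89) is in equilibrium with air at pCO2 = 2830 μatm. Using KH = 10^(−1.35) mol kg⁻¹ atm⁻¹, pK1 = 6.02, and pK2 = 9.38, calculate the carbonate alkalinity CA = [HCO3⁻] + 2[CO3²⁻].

CA = 9.98 mmol/kg

[CO2*] = KH · pCO2 = 10^(−1.35) × 2830×10^-6 = 1.264×10^-4 mol/kg
α₀ = 1/(1 + K1/[H⁺] + K1K2/[H⁺]²) = 1/(1 + 10^+1.87 + 10^+0.38) = 0.01290
DIC = [CO2*]/α₀ = 1.264×10^-4 / 0.01290 = 9.801 mmol/kg
CA = (α₁ + 2α₂)·DIC = (0.9562 + 2×0.03094) × 9.801 = 9.98 mmol/kg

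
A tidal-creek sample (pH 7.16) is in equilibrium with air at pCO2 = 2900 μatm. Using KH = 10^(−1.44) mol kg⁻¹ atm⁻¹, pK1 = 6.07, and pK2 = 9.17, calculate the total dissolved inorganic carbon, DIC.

DIC = 1.41 mmol/kg

[CO2*] = KH · pCO2 = 10^(−1.44) × 2900×10^-6 = 1.053×10^-4 mol/kg
α₀ = 1/(1 + K1/[H⁺] + K1K2/[H⁺]²) = 1/(1 + 10^+1.09 + 10^-0.92) = 0.07450
DIC = [CO2*]/α₀ = 1.053×10^-4 / 0.07450 = 1.41 mmol/kg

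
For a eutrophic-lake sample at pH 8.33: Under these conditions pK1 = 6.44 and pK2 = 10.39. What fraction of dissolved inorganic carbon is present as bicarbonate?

α₁ = 0.979

α₁ = 1 / (1 + [H⁺]/K1 + K2/[H⁺]) = 1 / (1 + 10^-1.89 + 10^-2.06)
   = 1 / (1 + 0.012882 + 0.0087096) = 1/1.0216 = 0.9789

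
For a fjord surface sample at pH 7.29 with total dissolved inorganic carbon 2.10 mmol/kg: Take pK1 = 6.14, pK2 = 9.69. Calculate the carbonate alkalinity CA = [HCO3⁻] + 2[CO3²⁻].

CA = [HCO3⁻] + 2[CO3²⁻] = (α₁ + 2α₂)·DIC
At pH 7.29: [H⁺]/K1 = 10^-1.15 = 0.070795, K2/[H⁺] = 10^-2.40 = 0.0039811
α₁ = 1/(1 + 0.070795 + 0.0039811) = 1/1.0748 = 0.9304; α₂ = α₁·K2/[H⁺] = 0.003704
α₁ + 2α₂ = 0.9378
CA = 0.9378 × 2.10 = 1.97 mmol/kg

CA = 1.97 mmol/kg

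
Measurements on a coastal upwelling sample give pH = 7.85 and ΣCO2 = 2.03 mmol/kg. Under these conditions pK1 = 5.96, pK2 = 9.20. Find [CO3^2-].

α₂ = 1 / (1 + [H⁺]/K2 + [H⁺]²/(K1K2)) = 1 / (1 + 10^+1.35 + 10^-0.54)
   = 1 / (1 + 22.387 + 0.28840) = 1/23.676 = 0.04224
[CO3²⁻] = α₂ × DIC = 0.04224 × 2.03 = 0.0857 mmol/kg

[CO3²⁻] = 0.0857 mmol/kg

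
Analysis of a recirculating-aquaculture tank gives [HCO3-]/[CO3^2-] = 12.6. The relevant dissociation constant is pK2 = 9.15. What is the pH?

From K2 = [H⁺][CO3^2-]/[HCO3-]:  pH = pK2 − log₁₀([HCO3-]/[CO3^2-])
log₁₀(12.6) = +1.100
pH = 9.15 − (+1.100) = 8.05

pH = 8.05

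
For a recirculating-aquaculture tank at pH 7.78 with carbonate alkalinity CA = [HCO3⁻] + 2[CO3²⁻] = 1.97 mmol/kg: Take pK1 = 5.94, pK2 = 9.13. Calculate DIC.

DIC = 1.92 mmol/kg

CA = [HCO3⁻] + 2[CO3²⁻] = (α₁ + 2α₂)·DIC
At pH 7.78: [H⁺]/K1 = 10^-1.84 = 0.014454, K2/[H⁺] = 10^-1.35 = 0.044668
α₁ = 1/(1 + 0.014454 + 0.044668) = 1/1.0591 = 0.9442; α₂ = α₁·K2/[H⁺] = 0.04217
α₁ + 2α₂ = 1.0285
DIC = CA / (α₁ + 2α₂) = 1.97 / 1.0285 = 1.92 mmol/kg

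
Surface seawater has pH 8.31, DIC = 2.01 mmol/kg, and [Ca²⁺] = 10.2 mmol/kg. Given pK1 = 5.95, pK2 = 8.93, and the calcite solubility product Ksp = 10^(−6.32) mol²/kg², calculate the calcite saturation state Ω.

Ω = 8.26

α₂ = 1 / (1 + [H⁺]/K2 + [H⁺]²/(K1K2)) = 1 / (1 + 10^+0.62 + 10^-1.74)
   = 1 / (1 + 4.1687 + 0.018197) = 1/5.1869 = 0.1928
[CO3²⁻] = α₂ × DIC = 0.1928 × 2.01 = 0.3875 mmol/kg
Ksp = 10^(−6.32) = 4.786×10^-7
Ω = [Ca²⁺][CO3²⁻]/Ksp = (10.2×10^-3)(3.875×10^-4) / 4.786×10^-7 = 8.26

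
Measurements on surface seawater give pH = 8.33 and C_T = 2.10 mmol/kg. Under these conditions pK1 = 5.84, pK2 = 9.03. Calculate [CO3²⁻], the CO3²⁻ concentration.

α₂ = 1 / (1 + [H⁺]/K2 + [H⁺]²/(K1K2)) = 1 / (1 + 10^+0.70 + 10^-1.79)
   = 1 / (1 + 5.0119 + 0.016218) = 1/6.0281 = 0.1659
[CO3²⁻] = α₂ × DIC = 0.1659 × 2.10 = 0.348 mmol/kg

[CO3²⁻] = 0.348 mmol/kg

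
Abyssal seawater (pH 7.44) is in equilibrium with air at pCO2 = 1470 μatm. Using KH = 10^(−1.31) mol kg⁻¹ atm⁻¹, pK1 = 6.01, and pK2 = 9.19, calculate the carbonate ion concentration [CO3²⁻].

[CO2*] = KH · pCO2 = 10^(−1.31) × 1470×10^-6 = 7.200×10^-5 mol/kg
α₀ = 1/(1 + K1/[H⁺] + K1K2/[H⁺]²) = 1/(1 + 10^+1.43 + 10^-0.32) = 0.03522
DIC = [CO2*]/α₀ = 7.200×10^-5 / 0.03522 = 2.044 mmol/kg
[CO3²⁻] = α₂·DIC; α₂ = 0.01686, so [CO3²⁻] = 0.01686 × 2.044 = 0.0345 mmol/kg

[CO3²⁻] = 0.0345 mmol/kg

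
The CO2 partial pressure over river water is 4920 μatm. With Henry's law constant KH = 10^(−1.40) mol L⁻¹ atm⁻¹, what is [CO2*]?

KH = 10^(−1.40) = 3.981×10^-2 mol L⁻¹ atm⁻¹
[CO2*] = KH · pCO2 = 3.981×10^-2 × 4920×10^-6 atm = 1.96×10^-4 mol/L

[CO2*] = 196 μmol/L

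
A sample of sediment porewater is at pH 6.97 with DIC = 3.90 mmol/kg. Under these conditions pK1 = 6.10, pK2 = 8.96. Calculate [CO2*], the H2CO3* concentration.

[CO2*] = 0.459 mmol/kg

α₀ = 1 / (1 + K1/[H⁺] + K1K2/[H⁺]²) = 1 / (1 + 10^+0.87 + 10^-1.12)
   = 1 / (1 + 7.4131 + 0.075858) = 1/8.4890 = 0.1178
[CO2*] = α₀ × DIC = 0.1178 × 3.90 = 0.459 mmol/kg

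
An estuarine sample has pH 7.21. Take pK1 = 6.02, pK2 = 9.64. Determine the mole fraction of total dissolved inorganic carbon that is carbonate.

α₂ = 0.00348

α₂ = 1 / (1 + [H⁺]/K2 + [H⁺]²/(K1K2)) = 1 / (1 + 10^+2.43 + 10^+1.24)
   = 1 / (1 + 269.15 + 17.378) = 1/287.53 = 0.003478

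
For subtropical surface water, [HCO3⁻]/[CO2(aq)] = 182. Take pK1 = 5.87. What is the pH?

pH = 8.13

From K1 = [H⁺][HCO3⁻]/[CO2(aq)]:  pH = pK1 + log₁₀([HCO3⁻]/[CO2(aq)])
log₁₀(182) = +2.260
pH = 5.87 + (+2.260) = 8.13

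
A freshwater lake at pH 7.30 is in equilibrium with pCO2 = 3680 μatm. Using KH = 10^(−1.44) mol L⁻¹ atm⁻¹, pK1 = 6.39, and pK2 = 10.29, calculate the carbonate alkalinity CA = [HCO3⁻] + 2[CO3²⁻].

[CO2*] = KH · pCO2 = 10^(−1.44) × 3680×10^-6 = 1.336×10^-4 mol/L
α₀ = 1/(1 + K1/[H⁺] + K1K2/[H⁺]²) = 1/(1 + 10^+0.91 + 10^-2.08) = 0.1094
DIC = [CO2*]/α₀ = 1.336×10^-4 / 0.1094 = 1.221 mmol/L
CA = (α₁ + 2α₂)·DIC = (0.8896 + 2×0.0009104) × 1.221 = 1.09 mmol/L

CA = 1.09 mmol/L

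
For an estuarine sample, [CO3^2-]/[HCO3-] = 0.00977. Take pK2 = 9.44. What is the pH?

pH = 7.43

From K2 = [H⁺][CO3^2-]/[HCO3-]:  pH = pK2 + log₁₀([CO3^2-]/[HCO3-])
log₁₀(0.00977) = -2.010
pH = 9.44 + (-2.010) = 7.43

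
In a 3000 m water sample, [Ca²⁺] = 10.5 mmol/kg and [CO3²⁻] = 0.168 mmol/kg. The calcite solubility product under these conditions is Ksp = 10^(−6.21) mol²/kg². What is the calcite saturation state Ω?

Ω = 2.86

Ksp = 10^(−6.21) = 6.166×10^-7
Ω = [Ca²⁺][CO3²⁻]/Ksp = (10.5×10^-3)(0.168×10^-3) / 6.166×10^-7 = 2.86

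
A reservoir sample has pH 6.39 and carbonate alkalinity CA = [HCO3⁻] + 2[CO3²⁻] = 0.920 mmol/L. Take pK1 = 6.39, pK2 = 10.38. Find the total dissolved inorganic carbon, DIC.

CA = [HCO3⁻] + 2[CO3²⁻] = (α₁ + 2α₂)·DIC
At pH 6.39: [H⁺]/K1 = 10^0.00 = 1.0000, K2/[H⁺] = 10^-3.99 = 0.00010233
α₁ = 1/(1 + 1.0000 + 0.00010233) = 1/2.0001 = 0.5000; α₂ = α₁·K2/[H⁺] = 5.116×10^-5
α₁ + 2α₂ = 0.5001
DIC = CA / (α₁ + 2α₂) = 0.920 / 0.5001 = 1.84 mmol/L

DIC = 1.84 mmol/L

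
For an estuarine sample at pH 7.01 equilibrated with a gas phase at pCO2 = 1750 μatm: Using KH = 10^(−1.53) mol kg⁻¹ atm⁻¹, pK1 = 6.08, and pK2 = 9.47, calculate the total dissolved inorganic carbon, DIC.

[CO2*] = KH · pCO2 = 10^(−1.53) × 1750×10^-6 = 5.165×10^-5 mol/kg
α₀ = 1/(1 + K1/[H⁺] + K1K2/[H⁺]²) = 1/(1 + 10^+0.93 + 10^-1.53) = 0.1048
DIC = [CO2*]/α₀ = 5.165×10^-5 / 0.1048 = 0.493 mmol/kg

DIC = 0.493 mmol/kg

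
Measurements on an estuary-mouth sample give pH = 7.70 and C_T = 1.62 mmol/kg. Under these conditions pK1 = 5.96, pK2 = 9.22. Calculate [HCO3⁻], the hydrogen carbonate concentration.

[HCO3⁻] = 1.55 mmol/kg

α₁ = 1 / (1 + [H⁺]/K1 + K2/[H⁺]) = 1 / (1 + 10^-1.74 + 10^-1.52)
   = 1 / (1 + 0.018197 + 0.030200) = 1/1.0484 = 0.9538
[HCO3⁻] = α₁ × DIC = 0.9538 × 1.62 = 1.55 mmol/kg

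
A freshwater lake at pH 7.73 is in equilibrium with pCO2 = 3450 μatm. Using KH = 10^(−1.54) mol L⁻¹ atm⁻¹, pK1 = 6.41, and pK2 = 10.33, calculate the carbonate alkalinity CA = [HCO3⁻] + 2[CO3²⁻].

CA = 2.09 mmol/L

[CO2*] = KH · pCO2 = 10^(−1.54) × 3450×10^-6 = 9.950×10^-5 mol/L
α₀ = 1/(1 + K1/[H⁺] + K1K2/[H⁺]²) = 1/(1 + 10^+1.32 + 10^-1.28) = 0.04557
DIC = [CO2*]/α₀ = 9.950×10^-5 / 0.04557 = 2.184 mmol/L
CA = (α₁ + 2α₂)·DIC = (0.9520 + 2×0.002391) × 2.184 = 2.09 mmol/L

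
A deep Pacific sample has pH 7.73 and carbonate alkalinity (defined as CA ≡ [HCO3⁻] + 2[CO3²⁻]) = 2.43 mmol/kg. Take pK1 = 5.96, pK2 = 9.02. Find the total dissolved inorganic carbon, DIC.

DIC = 2.35 mmol/kg

CA = [HCO3⁻] + 2[CO3²⁻] = (α₁ + 2α₂)·DIC
At pH 7.73: [H⁺]/K1 = 10^-1.77 = 0.016982, K2/[H⁺] = 10^-1.29 = 0.051286
α₁ = 1/(1 + 0.016982 + 0.051286) = 1/1.0683 = 0.9361; α₂ = α₁·K2/[H⁺] = 0.04801
α₁ + 2α₂ = 1.0321
DIC = CA / (α₁ + 2α₂) = 2.43 / 1.0321 = 2.35 mmol/kg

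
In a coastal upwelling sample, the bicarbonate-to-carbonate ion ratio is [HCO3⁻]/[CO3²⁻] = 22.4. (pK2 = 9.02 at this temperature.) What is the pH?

pH = 7.67

From K2 = [H⁺][CO3²⁻]/[HCO3⁻]:  pH = pK2 − log₁₀([HCO3⁻]/[CO3²⁻])
log₁₀(22.4) = +1.350
pH = 9.02 − (+1.350) = 7.67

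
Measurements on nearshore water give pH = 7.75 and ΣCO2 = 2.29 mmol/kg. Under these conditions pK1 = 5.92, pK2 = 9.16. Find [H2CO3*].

[CO2*] = 0.0321 mmol/kg

α₀ = 1 / (1 + K1/[H⁺] + K1K2/[H⁺]²) = 1 / (1 + 10^+1.83 + 10^+0.42)
   = 1 / (1 + 67.608 + 2.6303) = 1/71.239 = 0.01404
[CO2*] = α₀ × DIC = 0.01404 × 2.29 = 0.0321 mmol/kg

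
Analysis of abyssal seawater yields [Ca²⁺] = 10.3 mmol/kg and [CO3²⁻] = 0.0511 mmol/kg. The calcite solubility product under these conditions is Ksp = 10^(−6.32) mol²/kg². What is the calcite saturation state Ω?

Ω = 1.10

Ksp = 10^(−6.32) = 4.786×10^-7
Ω = [Ca²⁺][CO3²⁻]/Ksp = (10.3×10^-3)(0.0511×10^-3) / 4.786×10^-7 = 1.10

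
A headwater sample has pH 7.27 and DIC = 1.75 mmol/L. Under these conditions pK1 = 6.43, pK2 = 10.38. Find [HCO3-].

α₁ = 1 / (1 + [H⁺]/K1 + K2/[H⁺]) = 1 / (1 + 10^-0.84 + 10^-3.11)
   = 1 / (1 + 0.14454 + 0.00077625) = 1/1.1453 = 0.8731
[HCO3⁻] = α₁ × DIC = 0.8731 × 1.75 = 1.53 mmol/L

[HCO3⁻] = 1.53 mmol/L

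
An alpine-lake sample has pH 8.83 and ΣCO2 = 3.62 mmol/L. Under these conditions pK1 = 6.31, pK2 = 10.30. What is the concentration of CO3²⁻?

[CO3²⁻] = 0.118 mmol/L

α₂ = 1 / (1 + [H⁺]/K2 + [H⁺]²/(K1K2)) = 1 / (1 + 10^+1.47 + 10^-1.05)
   = 1 / (1 + 29.512 + 0.089125) = 1/30.601 = 0.03268
[CO3²⁻] = α₂ × DIC = 0.03268 × 3.62 = 0.118 mmol/L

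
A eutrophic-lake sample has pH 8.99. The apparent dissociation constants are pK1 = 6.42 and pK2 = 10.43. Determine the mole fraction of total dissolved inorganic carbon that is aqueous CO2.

α₀ = 1 / (1 + K1/[H⁺] + K1K2/[H⁺]²) = 1 / (1 + 10^+2.57 + 10^+1.13)
   = 1 / (1 + 371.54 + 13.490) = 1/386.02 = 0.002591

α₀ = 0.00259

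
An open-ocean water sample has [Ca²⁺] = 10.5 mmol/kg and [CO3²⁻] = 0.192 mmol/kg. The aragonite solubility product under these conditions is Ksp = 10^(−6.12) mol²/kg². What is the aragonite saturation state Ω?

Ksp = 10^(−6.12) = 7.586×10^-7
Ω = [Ca²⁺][CO3²⁻]/Ksp = (10.5×10^-3)(0.192×10^-3) / 7.586×10^-7 = 2.66

Ω = 2.66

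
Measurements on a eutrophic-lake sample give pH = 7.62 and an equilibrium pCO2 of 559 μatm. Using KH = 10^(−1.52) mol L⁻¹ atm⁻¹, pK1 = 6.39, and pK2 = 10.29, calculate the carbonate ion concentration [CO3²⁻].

[CO3²⁻] = 0.613 μmol/L

[CO2*] = KH · pCO2 = 10^(−1.52) × 559×10^-6 = 1.688×10^-5 mol/L
α₀ = 1/(1 + K1/[H⁺] + K1K2/[H⁺]²) = 1/(1 + 10^+1.23 + 10^-1.44) = 0.05550
DIC = [CO2*]/α₀ = 1.688×10^-5 / 0.05550 = 0.3042 mmol/L
[CO3²⁻] = α₂·DIC; α₂ = 0.002015, so [CO3²⁻] = 0.002015 × 0.3042 = 0.000613 mmol/L = 0.613 μmol/L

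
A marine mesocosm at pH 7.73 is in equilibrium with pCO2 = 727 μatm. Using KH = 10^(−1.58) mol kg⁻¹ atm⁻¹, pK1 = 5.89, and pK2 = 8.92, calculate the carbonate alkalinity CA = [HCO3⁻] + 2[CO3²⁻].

[CO2*] = KH · pCO2 = 10^(−1.58) × 727×10^-6 = 1.912×10^-5 mol/kg
α₀ = 1/(1 + K1/[H⁺] + K1K2/[H⁺]²) = 1/(1 + 10^+1.84 + 10^+0.65) = 0.01340
DIC = [CO2*]/α₀ = 1.912×10^-5 / 0.01340 = 1.427 mmol/kg
CA = (α₁ + 2α₂)·DIC = (0.9268 + 2×0.05984) × 1.427 = 1.49 mmol/kg

CA = 1.49 mmol/kg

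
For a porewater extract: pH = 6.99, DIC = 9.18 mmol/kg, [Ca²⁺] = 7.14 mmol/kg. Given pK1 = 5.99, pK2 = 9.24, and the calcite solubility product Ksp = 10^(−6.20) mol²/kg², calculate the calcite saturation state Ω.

α₂ = 1 / (1 + [H⁺]/K2 + [H⁺]²/(K1K2)) = 1 / (1 + 10^+2.25 + 10^+1.25)
   = 1 / (1 + 177.83 + 17.783) = 1/196.61 = 0.005086
[CO3²⁻] = α₂ × DIC = 0.005086 × 9.18 = 0.04669 mmol/kg
Ksp = 10^(−6.20) = 6.310×10^-7
Ω = [Ca²⁺][CO3²⁻]/Ksp = (7.14×10^-3)(4.669×10^-5) / 6.310×10^-7 = 0.528

Ω = 0.528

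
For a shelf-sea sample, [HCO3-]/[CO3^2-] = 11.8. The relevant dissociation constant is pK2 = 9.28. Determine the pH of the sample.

pH = 8.21

From K2 = [H⁺][CO3^2-]/[HCO3-]:  pH = pK2 − log₁₀([HCO3-]/[CO3^2-])
log₁₀(11.8) = +1.072
pH = 9.28 − (+1.072) = 8.21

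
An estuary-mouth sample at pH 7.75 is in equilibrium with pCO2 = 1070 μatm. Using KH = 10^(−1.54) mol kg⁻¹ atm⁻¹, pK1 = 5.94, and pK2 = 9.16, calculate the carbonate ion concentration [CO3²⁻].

[CO2*] = KH · pCO2 = 10^(−1.54) × 1070×10^-6 = 3.086×10^-5 mol/kg
α₀ = 1/(1 + K1/[H⁺] + K1K2/[H⁺]²) = 1/(1 + 10^+1.81 + 10^+0.40) = 0.01469
DIC = [CO2*]/α₀ = 3.086×10^-5 / 0.01469 = 2.101 mmol/kg
[CO3²⁻] = α₂·DIC; α₂ = 0.03690, so [CO3²⁻] = 0.03690 × 2.101 = 0.0775 mmol/kg

[CO3²⁻] = 0.0775 mmol/kg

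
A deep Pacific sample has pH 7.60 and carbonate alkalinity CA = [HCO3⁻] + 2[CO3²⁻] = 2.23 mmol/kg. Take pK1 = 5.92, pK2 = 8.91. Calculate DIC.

CA = [HCO3⁻] + 2[CO3²⁻] = (α₁ + 2α₂)·DIC
At pH 7.60: [H⁺]/K1 = 10^-1.68 = 0.020893, K2/[H⁺] = 10^-1.31 = 0.048978
α₁ = 1/(1 + 0.020893 + 0.048978) = 1/1.0699 = 0.9347; α₂ = α₁·K2/[H⁺] = 0.04578
α₁ + 2α₂ = 1.0263
DIC = CA / (α₁ + 2α₂) = 2.23 / 1.0263 = 2.17 mmol/kg

DIC = 2.17 mmol/kg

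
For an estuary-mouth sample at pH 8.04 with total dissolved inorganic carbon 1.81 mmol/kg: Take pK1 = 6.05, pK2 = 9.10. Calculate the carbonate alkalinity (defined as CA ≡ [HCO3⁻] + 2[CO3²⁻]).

CA = [HCO3⁻] + 2[CO3²⁻] = (α₁ + 2α₂)·DIC
At pH 8.04: [H⁺]/K1 = 10^-1.99 = 0.010233, K2/[H⁺] = 10^-1.06 = 0.087096
α₁ = 1/(1 + 0.010233 + 0.087096) = 1/1.0973 = 0.9113; α₂ = α₁·K2/[H⁺] = 0.07937
α₁ + 2α₂ = 1.0700
CA = 1.0700 × 1.81 = 1.94 mmol/kg

CA = 1.94 mmol/kg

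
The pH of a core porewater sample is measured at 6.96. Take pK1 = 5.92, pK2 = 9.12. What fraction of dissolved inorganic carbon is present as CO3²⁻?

α₂ = 1 / (1 + [H⁺]/K2 + [H⁺]²/(K1K2)) = 1 / (1 + 10^+2.16 + 10^+1.12)
   = 1 / (1 + 144.54 + 13.183) = 1/158.73 = 0.006300

α₂ = 0.00630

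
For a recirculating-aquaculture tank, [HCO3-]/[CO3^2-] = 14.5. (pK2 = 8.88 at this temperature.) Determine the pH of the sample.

pH = 7.72

From K2 = [H⁺][CO3^2-]/[HCO3-]:  pH = pK2 − log₁₀([HCO3-]/[CO3^2-])
log₁₀(14.5) = +1.161
pH = 8.88 − (+1.161) = 7.72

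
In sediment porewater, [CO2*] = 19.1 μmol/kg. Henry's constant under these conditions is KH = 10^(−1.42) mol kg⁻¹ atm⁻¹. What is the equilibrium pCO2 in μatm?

KH = 10^(−1.42) = 3.802×10^-2 mol kg⁻¹ atm⁻¹
pCO2 = [CO2*]/KH = 19.1×10^-6 / 3.802×10^-2 = 5.02×10^-4 atm = 502 μatm

pCO2 = 502 μatm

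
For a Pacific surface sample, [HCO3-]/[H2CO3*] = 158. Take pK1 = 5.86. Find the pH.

pH = 8.06

From K1 = [H⁺][HCO3-]/[H2CO3*]:  pH = pK1 + log₁₀([HCO3-]/[H2CO3*])
log₁₀(158) = +2.199
pH = 5.86 + (+2.199) = 8.06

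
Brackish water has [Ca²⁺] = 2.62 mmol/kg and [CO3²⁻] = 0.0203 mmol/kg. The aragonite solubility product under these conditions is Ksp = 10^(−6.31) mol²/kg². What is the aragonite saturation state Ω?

Ω = 0.109

Ksp = 10^(−6.31) = 4.898×10^-7
Ω = [Ca²⁺][CO3²⁻]/Ksp = (2.62×10^-3)(0.0203×10^-3) / 4.898×10^-7 = 0.109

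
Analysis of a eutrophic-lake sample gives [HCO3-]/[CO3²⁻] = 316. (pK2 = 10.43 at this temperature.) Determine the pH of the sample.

From K2 = [H⁺][CO3²⁻]/[HCO3-]:  pH = pK2 − log₁₀([HCO3-]/[CO3²⁻])
log₁₀(316) = +2.500
pH = 10.43 − (+2.500) = 7.93

pH = 7.93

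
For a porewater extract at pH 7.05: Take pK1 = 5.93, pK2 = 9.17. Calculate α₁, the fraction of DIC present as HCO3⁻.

α₁ = 1 / (1 + [H⁺]/K1 + K2/[H⁺]) = 1 / (1 + 10^-1.12 + 10^-2.12)
   = 1 / (1 + 0.075858 + 0.0075858) = 1/1.0834 = 0.9230

α₁ = 0.923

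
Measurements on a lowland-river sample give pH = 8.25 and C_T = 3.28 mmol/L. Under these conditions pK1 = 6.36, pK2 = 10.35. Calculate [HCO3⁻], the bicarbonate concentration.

α₁ = 1 / (1 + [H⁺]/K1 + K2/[H⁺]) = 1 / (1 + 10^-1.89 + 10^-2.10)
   = 1 / (1 + 0.012882 + 0.0079433) = 1/1.0208 = 0.9796
[HCO3⁻] = α₁ × DIC = 0.9796 × 3.28 = 3.21 mmol/L

[HCO3⁻] = 3.21 mmol/L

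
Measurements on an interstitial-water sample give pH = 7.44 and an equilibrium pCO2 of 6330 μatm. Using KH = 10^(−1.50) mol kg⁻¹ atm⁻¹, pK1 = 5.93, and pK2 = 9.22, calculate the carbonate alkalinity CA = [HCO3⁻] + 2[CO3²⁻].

CA = 6.69 mmol/kg

[CO2*] = KH · pCO2 = 10^(−1.50) × 6330×10^-6 = 2.002×10^-4 mol/kg
α₀ = 1/(1 + K1/[H⁺] + K1K2/[H⁺]²) = 1/(1 + 10^+1.51 + 10^-0.27) = 0.02950
DIC = [CO2*]/α₀ = 2.002×10^-4 / 0.02950 = 6.785 mmol/kg
CA = (α₁ + 2α₂)·DIC = (0.9547 + 2×0.01584) × 6.785 = 6.69 mmol/kg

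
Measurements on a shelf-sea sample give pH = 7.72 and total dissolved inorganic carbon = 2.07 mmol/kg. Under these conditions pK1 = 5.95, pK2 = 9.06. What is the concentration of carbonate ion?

α₂ = 1 / (1 + [H⁺]/K2 + [H⁺]²/(K1K2)) = 1 / (1 + 10^+1.34 + 10^-0.43)
   = 1 / (1 + 21.878 + 0.37154) = 1/23.249 = 0.04301
[CO3²⁻] = α₂ × DIC = 0.04301 × 2.07 = 0.0890 mmol/kg

[CO3²⁻] = 0.0890 mmol/kg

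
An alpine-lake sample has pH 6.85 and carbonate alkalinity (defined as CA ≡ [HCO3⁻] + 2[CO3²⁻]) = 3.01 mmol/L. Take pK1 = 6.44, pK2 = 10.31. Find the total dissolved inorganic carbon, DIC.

CA = [HCO3⁻] + 2[CO3²⁻] = (α₁ + 2α₂)·DIC
At pH 6.85: [H⁺]/K1 = 10^-0.41 = 0.38905, K2/[H⁺] = 10^-3.46 = 0.00034674
α₁ = 1/(1 + 0.38905 + 0.00034674) = 1/1.3894 = 0.7197; α₂ = α₁·K2/[H⁺] = 0.0002496
α₁ + 2α₂ = 0.7202
DIC = CA / (α₁ + 2α₂) = 3.01 / 0.7202 = 4.18 mmol/L

DIC = 4.18 mmol/L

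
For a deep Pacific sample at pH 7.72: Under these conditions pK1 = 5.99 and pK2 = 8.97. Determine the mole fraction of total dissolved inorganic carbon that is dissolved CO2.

α₀ = 0.0173

α₀ = 1 / (1 + K1/[H⁺] + K1K2/[H⁺]²) = 1 / (1 + 10^+1.73 + 10^+0.48)
   = 1 / (1 + 53.703 + 3.0200) = 1/57.723 = 0.01732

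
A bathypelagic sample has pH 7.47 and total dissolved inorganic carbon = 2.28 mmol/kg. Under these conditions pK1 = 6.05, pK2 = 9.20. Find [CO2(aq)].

α₀ = 1 / (1 + K1/[H⁺] + K1K2/[H⁺]²) = 1 / (1 + 10^+1.42 + 10^-0.31)
   = 1 / (1 + 26.303 + 0.48978) = 1/27.792 = 0.03598
[CO2*] = α₀ × DIC = 0.03598 × 2.28 = 0.0820 mmol/kg

[CO2*] = 0.0820 mmol/kg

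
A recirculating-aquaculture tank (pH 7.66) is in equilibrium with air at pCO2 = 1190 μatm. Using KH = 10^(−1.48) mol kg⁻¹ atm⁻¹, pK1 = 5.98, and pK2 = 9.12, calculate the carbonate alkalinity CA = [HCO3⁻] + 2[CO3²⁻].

[CO2*] = KH · pCO2 = 10^(−1.48) × 1190×10^-6 = 3.940×10^-5 mol/kg
α₀ = 1/(1 + K1/[H⁺] + K1K2/[H⁺]²) = 1/(1 + 10^+1.68 + 10^+0.22) = 0.01979
DIC = [CO2*]/α₀ = 3.940×10^-5 / 0.01979 = 1.991 mmol/kg
CA = (α₁ + 2α₂)·DIC = (0.9474 + 2×0.03285) × 1.991 = 2.02 mmol/kg

CA = 2.02 mmol/kg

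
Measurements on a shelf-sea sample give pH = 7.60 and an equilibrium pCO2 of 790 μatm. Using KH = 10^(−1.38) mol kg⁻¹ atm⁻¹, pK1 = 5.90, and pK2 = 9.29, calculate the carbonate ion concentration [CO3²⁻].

[CO2*] = KH · pCO2 = 10^(−1.38) × 790×10^-6 = 3.293×10^-5 mol/kg
α₀ = 1/(1 + K1/[H⁺] + K1K2/[H⁺]²) = 1/(1 + 10^+1.70 + 10^+0.01) = 0.01918
DIC = [CO2*]/α₀ = 3.293×10^-5 / 0.01918 = 1.717 mmol/kg
[CO3²⁻] = α₂·DIC; α₂ = 0.01963, so [CO3²⁻] = 0.01963 × 1.717 = 0.0337 mmol/kg

[CO3²⁻] = 0.0337 mmol/kg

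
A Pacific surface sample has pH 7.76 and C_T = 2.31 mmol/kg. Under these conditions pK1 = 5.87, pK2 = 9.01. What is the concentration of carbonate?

α₂ = 1 / (1 + [H⁺]/K2 + [H⁺]²/(K1K2)) = 1 / (1 + 10^+1.25 + 10^-0.64)
   = 1 / (1 + 17.783 + 0.22909) = 1/19.012 = 0.05260
[CO3²⁻] = α₂ × DIC = 0.05260 × 2.31 = 0.122 mmol/kg

[CO3²⁻] = 0.122 mmol/kg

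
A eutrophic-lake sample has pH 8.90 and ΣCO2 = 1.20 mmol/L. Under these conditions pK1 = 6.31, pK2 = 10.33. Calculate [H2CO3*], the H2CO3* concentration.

α₀ = 1 / (1 + K1/[H⁺] + K1K2/[H⁺]²) = 1 / (1 + 10^+2.59 + 10^+1.16)
   = 1 / (1 + 389.05 + 14.454) = 1/404.50 = 0.002472
[CO2*] = α₀ × DIC = 0.002472 × 1.20 = 0.00297 mmol/L = 2.97 μmol/L

[CO2*] = 2.97 μmol/L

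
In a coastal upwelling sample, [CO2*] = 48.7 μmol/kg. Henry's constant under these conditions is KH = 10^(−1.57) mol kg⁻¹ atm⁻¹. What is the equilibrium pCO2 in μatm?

pCO2 = 1810 μatm

KH = 10^(−1.57) = 2.692×10^-2 mol kg⁻¹ atm⁻¹
pCO2 = [CO2*]/KH = 48.7×10^-6 / 2.692×10^-2 = 1.81×10^-3 atm = 1810 μatm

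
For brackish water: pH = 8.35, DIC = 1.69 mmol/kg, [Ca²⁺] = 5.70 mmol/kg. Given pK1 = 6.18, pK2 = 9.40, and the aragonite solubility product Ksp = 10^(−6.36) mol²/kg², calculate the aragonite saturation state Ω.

α₂ = 1 / (1 + [H⁺]/K2 + [H⁺]²/(K1K2)) = 1 / (1 + 10^+1.05 + 10^-1.12)
   = 1 / (1 + 11.220 + 0.075858) = 1/12.296 = 0.08133
[CO3²⁻] = α₂ × DIC = 0.08133 × 1.69 = 0.1374 mmol/kg
Ksp = 10^(−6.36) = 4.365×10^-7
Ω = [Ca²⁺][CO3²⁻]/Ksp = (5.70×10^-3)(1.374×10^-4) / 4.365×10^-7 = 1.79

Ω = 1.79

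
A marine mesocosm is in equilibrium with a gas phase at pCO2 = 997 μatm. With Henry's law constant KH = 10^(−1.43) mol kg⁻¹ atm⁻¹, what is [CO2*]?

KH = 10^(−1.43) = 3.715×10^-2 mol kg⁻¹ atm⁻¹
[CO2*] = KH · pCO2 = 3.715×10^-2 × 997×10^-6 atm = 3.70×10^-5 mol/kg

[CO2*] = 37.0 μmol/kg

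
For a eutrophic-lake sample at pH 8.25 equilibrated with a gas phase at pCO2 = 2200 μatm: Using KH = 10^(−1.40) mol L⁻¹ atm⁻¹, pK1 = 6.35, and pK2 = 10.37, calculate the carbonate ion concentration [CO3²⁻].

[CO3²⁻] = 0.0528 mmol/L

[CO2*] = KH · pCO2 = 10^(−1.40) × 2200×10^-6 = 8.758×10^-5 mol/L
α₀ = 1/(1 + K1/[H⁺] + K1K2/[H⁺]²) = 1/(1 + 10^+1.90 + 10^-0.22) = 0.01234
DIC = [CO2*]/α₀ = 8.758×10^-5 / 0.01234 = 7.097 mmol/L
[CO3²⁻] = α₂·DIC; α₂ = 0.007436, so [CO3²⁻] = 0.007436 × 7.097 = 0.0528 mmol/L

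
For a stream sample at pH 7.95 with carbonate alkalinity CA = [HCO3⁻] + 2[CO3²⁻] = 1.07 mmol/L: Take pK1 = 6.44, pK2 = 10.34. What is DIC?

CA = [HCO3⁻] + 2[CO3²⁻] = (α₁ + 2α₂)·DIC
At pH 7.95: [H⁺]/K1 = 10^-1.51 = 0.030903, K2/[H⁺] = 10^-2.39 = 0.0040738
α₁ = 1/(1 + 0.030903 + 0.0040738) = 1/1.0350 = 0.9662; α₂ = α₁·K2/[H⁺] = 0.003936
α₁ + 2α₂ = 0.9741
DIC = CA / (α₁ + 2α₂) = 1.07 / 0.9741 = 1.10 mmol/L

DIC = 1.10 mmol/L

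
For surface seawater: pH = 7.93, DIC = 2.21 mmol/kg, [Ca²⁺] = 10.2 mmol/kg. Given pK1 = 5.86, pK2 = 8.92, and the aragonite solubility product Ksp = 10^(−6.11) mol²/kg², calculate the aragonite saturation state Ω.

Ω = 2.68

α₂ = 1 / (1 + [H⁺]/K2 + [H⁺]²/(K1K2)) = 1 / (1 + 10^+0.99 + 10^-1.08)
   = 1 / (1 + 9.7724 + 0.083176) = 1/10.856 = 0.09212
[CO3²⁻] = α₂ × DIC = 0.09212 × 2.21 = 0.2036 mmol/kg
Ksp = 10^(−6.11) = 7.762×10^-7
Ω = [Ca²⁺][CO3²⁻]/Ksp = (10.2×10^-3)(2.036×10^-4) / 7.762×10^-7 = 2.68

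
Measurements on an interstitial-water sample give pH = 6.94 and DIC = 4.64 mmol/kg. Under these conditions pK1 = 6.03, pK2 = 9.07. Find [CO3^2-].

α₂ = 1 / (1 + [H⁺]/K2 + [H⁺]²/(K1K2)) = 1 / (1 + 10^+2.13 + 10^+1.22)
   = 1 / (1 + 134.90 + 16.596) = 1/152.49 = 0.006558
[CO3²⁻] = α₂ × DIC = 0.006558 × 4.64 = 0.0304 mmol/kg

[CO3²⁻] = 0.0304 mmol/kg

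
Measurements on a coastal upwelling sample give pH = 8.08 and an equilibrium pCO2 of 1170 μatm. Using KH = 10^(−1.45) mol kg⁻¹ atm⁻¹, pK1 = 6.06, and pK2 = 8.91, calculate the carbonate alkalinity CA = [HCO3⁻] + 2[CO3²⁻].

CA = 5.63 mmol/kg

[CO2*] = KH · pCO2 = 10^(−1.45) × 1170×10^-6 = 4.151×10^-5 mol/kg
α₀ = 1/(1 + K1/[H⁺] + K1K2/[H⁺]²) = 1/(1 + 10^+2.02 + 10^+1.19) = 0.008251
DIC = [CO2*]/α₀ = 4.151×10^-5 / 0.008251 = 5.031 mmol/kg
CA = (α₁ + 2α₂)·DIC = (0.8640 + 2×0.1278) × 5.031 = 5.63 mmol/kg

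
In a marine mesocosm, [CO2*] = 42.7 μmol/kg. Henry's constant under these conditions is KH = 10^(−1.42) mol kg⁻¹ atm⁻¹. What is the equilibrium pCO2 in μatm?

pCO2 = 1120 μatm

KH = 10^(−1.42) = 3.802×10^-2 mol kg⁻¹ atm⁻¹
pCO2 = [CO2*]/KH = 42.7×10^-6 / 3.802×10^-2 = 1.12×10^-3 atm = 1120 μatm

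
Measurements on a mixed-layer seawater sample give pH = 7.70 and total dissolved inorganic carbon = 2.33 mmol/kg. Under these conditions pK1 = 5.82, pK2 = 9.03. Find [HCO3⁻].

α₁ = 1 / (1 + [H⁺]/K1 + K2/[H⁺]) = 1 / (1 + 10^-1.88 + 10^-1.33)
   = 1 / (1 + 0.013183 + 0.046774) = 1/1.0600 = 0.9434
[HCO3⁻] = α₁ × DIC = 0.9434 × 2.33 = 2.20 mmol/kg

[HCO3⁻] = 2.20 mmol/kg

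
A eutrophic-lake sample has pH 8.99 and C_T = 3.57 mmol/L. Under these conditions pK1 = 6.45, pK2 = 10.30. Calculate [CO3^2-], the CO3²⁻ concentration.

α₂ = 1 / (1 + [H⁺]/K2 + [H⁺]²/(K1K2)) = 1 / (1 + 10^+1.31 + 10^-1.23)
   = 1 / (1 + 20.417 + 0.058884) = 1/21.476 = 0.04656
[CO3²⁻] = α₂ × DIC = 0.04656 × 3.57 = 0.166 mmol/L

[CO3²⁻] = 0.166 mmol/L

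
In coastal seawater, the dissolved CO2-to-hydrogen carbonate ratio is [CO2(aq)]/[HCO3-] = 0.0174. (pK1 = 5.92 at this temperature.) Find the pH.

From K1 = [H⁺][HCO3-]/[CO2(aq)]:  pH = pK1 − log₁₀([CO2(aq)]/[HCO3-])
log₁₀(0.0174) = -1.759
pH = 5.92 − (-1.759) = 7.68

pH = 7.68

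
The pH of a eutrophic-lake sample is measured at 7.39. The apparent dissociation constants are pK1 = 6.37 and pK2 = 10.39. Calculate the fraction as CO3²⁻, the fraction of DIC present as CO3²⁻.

α₂ = 1 / (1 + [H⁺]/K2 + [H⁺]²/(K1K2)) = 1 / (1 + 10^+3.00 + 10^+1.98)
   = 1 / (1 + 1000.0 + 95.499) = 1/1096.5 = 0.0009120

α₂ = 0.000912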